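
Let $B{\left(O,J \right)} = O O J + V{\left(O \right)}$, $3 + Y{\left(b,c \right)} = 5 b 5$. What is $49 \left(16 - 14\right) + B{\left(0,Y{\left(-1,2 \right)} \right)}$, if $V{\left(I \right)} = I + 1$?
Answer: $99$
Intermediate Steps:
$V{\left(I \right)} = 1 + I$
$Y{\left(b,c \right)} = -3 + 25 b$ ($Y{\left(b,c \right)} = -3 + 5 b 5 = -3 + 25 b$)
$B{\left(O,J \right)} = 1 + O + J O^{2}$ ($B{\left(O,J \right)} = O O J + \left(1 + O\right) = O^{2} J + \left(1 + O\right) = J O^{2} + \left(1 + O\right) = 1 + O + J O^{2}$)
$49 \left(16 - 14\right) + B{\left(0,Y{\left(-1,2 \right)} \right)} = 49 \left(16 - 14\right) + \left(1 + 0 + \left(-3 + 25 \left(-1\right)\right) 0^{2}\right) = 49 \cdot 2 + \left(1 + 0 + \left(-3 - 25\right) 0\right) = 98 + \left(1 + 0 - 0\right) = 98 + \left(1 + 0 + 0\right) = 98 + 1 = 99$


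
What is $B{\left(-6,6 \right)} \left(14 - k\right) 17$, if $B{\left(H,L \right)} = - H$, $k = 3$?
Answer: $1122$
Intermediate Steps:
$B{\left(-6,6 \right)} \left(14 - k\right) 17 = \left(-1\right) \left(-6\right) \left(14 - 3\right) 17 = 6 \left(14 - 3\right) 17 = 6 \cdot 11 \cdot 17 = 66 \cdot 17 = 1122$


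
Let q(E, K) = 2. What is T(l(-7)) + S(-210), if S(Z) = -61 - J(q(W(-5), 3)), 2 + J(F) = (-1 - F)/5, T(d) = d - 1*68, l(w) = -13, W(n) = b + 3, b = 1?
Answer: -697/5 ≈ -139.40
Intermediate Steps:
W(n) = 4 (W(n) = 1 + 3 = 4)
T(d) = -68 + d (T(d) = d - 68 = -68 + d)
J(F) = -11/5 - F/5 (J(F) = -2 + (-1 - F)/5 = -2 + (-1 - F)*(⅕) = -2 + (-⅕ - F/5) = -11/5 - F/5)
S(Z) = -292/5 (S(Z) = -61 - (-11/5 - ⅕*2) = -61 - (-11/5 - ⅖) = -61 - 1*(-13/5) = -61 + 13/5 = -292/5)
T(l(-7)) + S(-210) = (-68 - 13) - 292/5 = -81 - 292/5 = -697/5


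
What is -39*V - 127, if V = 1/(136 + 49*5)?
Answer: -16142/127 ≈ -127.10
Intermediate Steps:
V = 1/381 (V = 1/(136 + 245) = 1/381 ≈ 0.0026247)
-39*V - 127 = -39*1/381 - 127 = -13/127 - 127 = -16142/127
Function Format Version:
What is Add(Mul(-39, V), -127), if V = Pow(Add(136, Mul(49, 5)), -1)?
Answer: Rational(-16142, 127) ≈ -127.10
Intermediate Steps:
V = Rational(1, 381) (V = Pow(Add(136, 245), -1) = Pow(381, -1) = Rational(1, 381) ≈ 0.0026247)
Add(Mul(-39, V), -127) = Add(Mul(-39, Rational(1, 381)), -127) = Add(Rational(-13, 127), -127) = Rational(-16142, 127)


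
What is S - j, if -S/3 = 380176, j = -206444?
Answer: -934084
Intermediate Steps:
S = -1140528 (S = -3*380176 = -1140528)
S - j = -1140528 - 1*(-206444) = -1140528 + 206444 = -934084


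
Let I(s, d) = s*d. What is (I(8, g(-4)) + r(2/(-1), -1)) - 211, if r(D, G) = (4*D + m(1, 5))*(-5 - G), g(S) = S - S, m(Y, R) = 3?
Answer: -191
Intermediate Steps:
g(S) = 0
r(D, G) = (-5 - G)*(3 + 4*D) (r(D, G) = (4*D + 3)*(-5 - G) = (3 + 4*D)*(-5 - G) = (-5 - G)*(3 + 4*D))
I(s, d) = d*s
(I(8, g(-4)) + r(2/(-1), -1)) - 211 = (0*8 + (-15 - 40/(-1) - 3*(-1) - 4*2/(-1)*(-1))) - 211 = (0 + (-15 - 40*(-1) + 3 - 4*2*(-1)*(-1))) - 211 = (0 + (-15 - 20*(-2) + 3 - 4*(-2)*(-1))) - 211 = (0 + (-15 + 40 + 3 - 8)) - 211 = (0 + 20) - 211 = 20 - 211 = -191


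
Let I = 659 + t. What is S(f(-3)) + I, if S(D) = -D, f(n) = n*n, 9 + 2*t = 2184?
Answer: 3475/2 ≈ 1737.5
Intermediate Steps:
t = 2175/2 (t = -9/2 + (½)*2184 = -9/2 + 1092 = 2175/2 ≈ 1087.5)
f(n) = n²
I = 3493/2 (I = 659 + 2175/2 = 3493/2 ≈ 1746.5)
S(f(-3)) + I = -1*(-3)² + 3493/2 = -1*9 + 3493/2 = -9 + 3493/2 = 3475/2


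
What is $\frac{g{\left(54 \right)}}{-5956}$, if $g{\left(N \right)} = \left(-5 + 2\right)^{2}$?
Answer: $- \frac{9}{5956} \approx -0.0015111$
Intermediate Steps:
$g{\left(N \right)} = 9$ ($g{\left(N \right)} = \left(-3\right)^{2} = 9$)
$\frac{g{\left(54 \right)}}{-5956} = \frac{9}{-5956} = 9 \left(- \frac{1}{5956}\right) = - \frac{9}{5956}$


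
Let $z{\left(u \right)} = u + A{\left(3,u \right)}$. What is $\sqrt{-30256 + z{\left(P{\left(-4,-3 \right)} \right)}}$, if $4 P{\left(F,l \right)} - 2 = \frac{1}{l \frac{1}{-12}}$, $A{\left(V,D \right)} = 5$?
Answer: $\frac{i \sqrt{120998}}{2} \approx 173.92 i$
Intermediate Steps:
$P{\left(F,l \right)} = \frac{1}{2} - \frac{3}{l}$ ($P{\left(F,l \right)} = \frac{1}{2} + \frac{1}{4 \frac{l}{-12}} = \frac{1}{2} + \frac{1}{4 l \left(- \frac{1}{12}\right)} = \frac{1}{2} + \frac{1}{4 \left(- \frac{l}{12}\right)} = \frac{1}{2} + \frac{\left(-12\right) \frac{1}{l}}{4} = \frac{1}{2} - \frac{3}{l}$)
$z{\left(u \right)} = 5 + u$ ($z{\left(u \right)} = u + 5 = 5 + u$)
$\sqrt{-30256 + z{\left(P{\left(-4,-3 \right)} \right)}} = \sqrt{-30256 + \left(5 + \frac{-6 - 3}{2 \left(-3\right)}\right)} = \sqrt{-30256 + \left(5 + \frac{1}{2} \left(- \frac{1}{3}\right) \left(-9\right)\right)} = \sqrt{-30256 + \left(5 + \frac{3}{2}\right)} = \sqrt{-30256 + \frac{13}{2}} = \sqrt{- \frac{60499}{2}} = \frac{i \sqrt{120998}}{2}$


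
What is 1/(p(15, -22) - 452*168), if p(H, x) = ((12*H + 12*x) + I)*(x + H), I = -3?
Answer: -1/75327 ≈ -1.3275e-5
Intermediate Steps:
p(H, x) = (H + x)*(-3 + 12*H + 12*x) (p(H, x) = ((12*H + 12*x) - 3)*(x + H) = (-3 + 12*H + 12*x)*(H + x) = (H + x)*(-3 + 12*H + 12*x))
1/(p(15, -22) - 452*168) = 1/((-3*15 - 3*(-22) + 12*15**2 + 12*(-22)**2 + 24*15*(-22)) - 452*168) = 1/((-45 + 66 + 12*225 + 12*484 - 7920) - 75936) = 1/((-45 + 66 + 2700 + 5808 - 7920) - 75936) = 1/(609 - 75936) = 1/(-75327) = -1/75327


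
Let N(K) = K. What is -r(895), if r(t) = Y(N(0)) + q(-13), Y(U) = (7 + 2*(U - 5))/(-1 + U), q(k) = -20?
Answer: 17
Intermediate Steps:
Y(U) = (-3 + 2*U)/(-1 + U) (Y(U) = (7 + 2*(-5 + U))/(-1 + U) = (7 + (-10 + 2*U))/(-1 + U) = (-3 + 2*U)/(-1 + U))
r(t) = -17 (r(t) = (-3 + 2*0)/(-1 + 0) - 20 = (-3 + 0)/(-1) - 20 = -1*(-3) - 20 = 3 - 20 = -17)
-r(895) = -1*(-17) = 17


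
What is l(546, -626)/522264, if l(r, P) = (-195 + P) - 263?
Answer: -271/130566 ≈ -0.0020756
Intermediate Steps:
l(r, P) = -458 + P
l(546, -626)/522264 = (-458 - 626)/522264 = -1084*1/522264 = -271/130566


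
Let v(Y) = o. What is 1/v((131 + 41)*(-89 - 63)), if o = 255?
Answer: 1/255 ≈ 0.0039216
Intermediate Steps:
v(Y) = 255
1/v((131 + 41)*(-89 - 63)) = 1/255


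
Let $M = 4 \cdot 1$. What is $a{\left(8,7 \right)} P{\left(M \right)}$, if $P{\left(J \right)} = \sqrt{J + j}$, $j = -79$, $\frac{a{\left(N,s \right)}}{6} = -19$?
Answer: $- 570 i \sqrt{3} \approx - 987.27 i$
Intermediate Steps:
$a{\left(N,s \right)} = -114$ ($a{\left(N,s \right)} = 6 \left(-19\right) = -114$)
$M = 4$
$P{\left(J \right)} = \sqrt{-79 + J}$ ($P{\left(J \right)} = \sqrt{J - 79} = \sqrt{-79 + J}$)
$a{\left(8,7 \right)} P{\left(M \right)} = - 114 \sqrt{-79 + 4} = - 114 \sqrt{-75} = - 114 \cdot 5 i \sqrt{3} = - 570 i \sqrt{3}$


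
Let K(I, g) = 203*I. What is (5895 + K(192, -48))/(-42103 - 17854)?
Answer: -44871/59957 ≈ -0.74839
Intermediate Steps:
(5895 + K(192, -48))/(-42103 - 17854) = (5895 + 203*192)/(-42103 - 17854) = (5895 + 38976)/(-59957) = 44871*(-1/59957) = -44871/59957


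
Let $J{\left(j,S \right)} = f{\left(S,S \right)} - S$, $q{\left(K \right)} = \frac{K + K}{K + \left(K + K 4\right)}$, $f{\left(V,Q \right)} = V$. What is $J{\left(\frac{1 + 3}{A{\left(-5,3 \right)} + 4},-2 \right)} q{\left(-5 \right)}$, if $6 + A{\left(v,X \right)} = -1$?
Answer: $0$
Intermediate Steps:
$A{\left(v,X \right)} = -7$ ($A{\left(v,X \right)} = -6 - 1 = -7$)
$q{\left(K \right)} = \frac{1}{3}$ ($q{\left(K \right)} = \frac{2 K}{K + \left(K + 4 K\right)} = \frac{2 K}{K + 5 K} = \frac{2 K}{6 K} = 2 K \frac{1}{6 K} = \frac{1}{3}$)
$J{\left(j,S \right)} = 0$ ($J{\left(j,S \right)} = S - S = 0$)
$J{\left(\frac{1 + 3}{A{\left(-5,3 \right)} + 4},-2 \right)} q{\left(-5 \right)} = 0 \cdot \frac{1}{3} = 0$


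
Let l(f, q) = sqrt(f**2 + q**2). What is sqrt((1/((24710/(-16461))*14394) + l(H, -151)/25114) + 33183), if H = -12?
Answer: sqrt(18386261037409391341884958065 + 22062863868503391850*sqrt(22945))/744370044530 ≈ 182.16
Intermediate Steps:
sqrt((1/((24710/(-16461))*14394) + l(H, -151)/25114) + 33183) = sqrt((1/((24710/(-16461))*14394) + sqrt((-12)**2 + (-151)**2)/25114) + 33183) = sqrt(((1/14394)/(24710*(-1/16461)) + sqrt(144 + 22801)*(1/25114)) + 33183) = sqrt(((1/14394)/(-24710/16461) + sqrt(22945)*(1/25114)) + 33183) = sqrt((-16461/24710*1/14394 + sqrt(22945)/25114) + 33183) = sqrt((-5487/118558580 + sqrt(22945)/25114) + 33183) = sqrt(3934129354653/118558580 + sqrt(22945)/25114)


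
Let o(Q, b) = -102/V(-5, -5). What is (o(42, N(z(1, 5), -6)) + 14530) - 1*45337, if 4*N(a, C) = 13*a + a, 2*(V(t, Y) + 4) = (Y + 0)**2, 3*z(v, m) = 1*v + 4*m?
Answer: -30819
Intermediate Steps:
z(v, m) = v/3 + 4*m/3 (z(v, m) = (1*v + 4*m)/3 = (v + 4*m)/3 = v/3 + 4*m/3)
V(t, Y) = -4 + Y**2/2 (V(t, Y) = -4 + (Y + 0)**2/2 = -4 + Y**2/2)
N(a, C) = 7*a/2 (N(a, C) = (13*a + a)/4 = (14*a)/4 = 7*a/2)
o(Q, b) = -12 (o(Q, b) = -102/(-4 + (1/2)*(-5)**2) = -102/(-4 + (1/2)*25) = -102/(-4 + 25/2) = -102/17/2 = -102*2/17 = -12)
(o(42, N(z(1, 5), -6)) + 14530) - 1*45337 = (-12 + 14530) - 1*45337 = 14518 - 45337 = -30819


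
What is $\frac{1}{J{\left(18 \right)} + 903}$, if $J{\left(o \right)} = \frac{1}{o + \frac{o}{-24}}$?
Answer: $\frac{69}{62311} \approx 0.0011073$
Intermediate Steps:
$J{\left(o \right)} = \frac{24}{23 o}$ ($J{\left(o \right)} = \frac{1}{o + o \left(- \frac{1}{24}\right)} = \frac{1}{o - \frac{o}{24}} = \frac{1}{\frac{23}{24} o} = \frac{24}{23 o}$)
$\frac{1}{J{\left(18 \right)} + 903} = \frac{1}{\frac{24}{23 \cdot 18} + 903} = \frac{1}{\frac{24}{23} \cdot \frac{1}{18} + 903} = \frac{1}{\frac{4}{69} + 903} = \frac{1}{\frac{62311}{69}} = \frac{69}{62311}$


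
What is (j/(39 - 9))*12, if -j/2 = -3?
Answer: 12/5 ≈ 2.4000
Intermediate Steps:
j = 6 (j = -2*(-3) = 6)
(j/(39 - 9))*12 = (6/(39 - 9))*12 = (6/30)*12 = ((1/30)*6)*12 = (1/5)*12 = 12/5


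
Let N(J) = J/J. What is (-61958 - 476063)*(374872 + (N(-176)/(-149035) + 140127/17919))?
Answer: -16322226177771195622/80926005 ≈ -2.0169e+11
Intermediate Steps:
N(J) = 1
(-61958 - 476063)*(374872 + (N(-176)/(-149035) + 140127/17919)) = (-61958 - 476063)*(374872 + (1/(-149035) + 140127/17919)) = -538021*(374872 + (1*(-1/149035) + 140127*(1/17919))) = -538021*(374872 + (-1/149035 + 46709/5973)) = -538021*(374872 + 6961269842/890186055) = -538021*333712788079802/890186055 = -16322226177771195622/80926005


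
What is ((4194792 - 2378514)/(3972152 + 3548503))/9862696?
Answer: 302713/12362322330980 ≈ 2.4487e-8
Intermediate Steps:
((4194792 - 2378514)/(3972152 + 3548503))/9862696 = (1816278/7520655)*(1/9862696) = (1816278*(1/7520655))*(1/9862696) = (605426/2506885)*(1/9862696) = 302713/12362322330980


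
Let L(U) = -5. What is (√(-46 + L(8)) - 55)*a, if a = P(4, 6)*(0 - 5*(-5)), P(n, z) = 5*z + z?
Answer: -49500 + 900*I*√51 ≈ -49500.0 + 6427.3*I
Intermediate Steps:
P(n, z) = 6*z
a = 900 (a = (6*6)*(0 - 5*(-5)) = 36*(0 + 25) = 36*25 = 900)
(√(-46 + L(8)) - 55)*a = (√(-46 - 5) - 55)*900 = (√(-51) - 55)*900 = (I*√51 - 55)*900 = (-55 + I*√51)*900 = -49500 + 900*I*√51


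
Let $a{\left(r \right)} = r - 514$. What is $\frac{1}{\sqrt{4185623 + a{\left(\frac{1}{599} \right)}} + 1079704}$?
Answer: $\frac{161685674}{174572042240423} - \frac{\sqrt{375405323727}}{349144084480846} \approx 9.2443 \cdot 10^{-7}$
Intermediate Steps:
$a{\left(r \right)} = -514 + r$ ($a{\left(r \right)} = r - 514 = -514 + r$)
$\frac{1}{\sqrt{4185623 + a{\left(\frac{1}{599} \right)}} + 1079704} = \frac{1}{\sqrt{4185623 - \left(514 - \frac{1}{599}\right)} + 1079704} = \frac{1}{\sqrt{4185623 + \left(-514 + \frac{1}{599}\right)} + 1079704} = \frac{1}{\sqrt{4185623 - \frac{307885}{599}} + 1079704} = \frac{1}{\sqrt{\frac{2506880292}{599}} + 1079704} = \frac{1}{\frac{2 \sqrt{375405323727}}{599} + 1079704} = \frac{1}{1079704 + \frac{2 \sqrt{375405323727}}{599}}$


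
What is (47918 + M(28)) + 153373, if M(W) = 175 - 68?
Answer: 201398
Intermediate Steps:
M(W) = 107
(47918 + M(28)) + 153373 = (47918 + 107) + 153373 = 48025 + 153373 = 201398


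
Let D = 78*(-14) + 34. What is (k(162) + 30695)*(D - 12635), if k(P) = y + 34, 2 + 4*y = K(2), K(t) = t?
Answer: -420772197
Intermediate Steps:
y = 0 (y = -½ + (¼)*2 = -½ + ½ = 0)
k(P) = 34 (k(P) = 0 + 34 = 34)
D = -1058 (D = -1092 + 34 = -1058)
(k(162) + 30695)*(D - 12635) = (34 + 30695)*(-1058 - 12635) = 30729*(-13693) = -420772197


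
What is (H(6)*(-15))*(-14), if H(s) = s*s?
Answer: 7560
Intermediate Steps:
H(s) = s²
(H(6)*(-15))*(-14) = (6²*(-15))*(-14) = (36*(-15))*(-14) = -540*(-14) = 7560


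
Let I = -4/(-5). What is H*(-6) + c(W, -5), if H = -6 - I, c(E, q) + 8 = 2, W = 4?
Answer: 174/5 ≈ 34.800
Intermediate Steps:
I = ⅘ (I = -4*(-⅕) = ⅘ ≈ 0.80000)
c(E, q) = -6 (c(E, q) = -8 + 2 = -6)
H = -34/5 (H = -6 - 1*⅘ = -6 - ⅘ = -34/5 ≈ -6.8000)
H*(-6) + c(W, -5) = -34/5*(-6) - 6 = 204/5 - 6 = 174/5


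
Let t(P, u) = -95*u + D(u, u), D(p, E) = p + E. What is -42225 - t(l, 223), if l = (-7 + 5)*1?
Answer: -21486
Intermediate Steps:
l = -2 (l = -2*1 = -2)
D(p, E) = E + p
t(P, u) = -93*u (t(P, u) = -95*u + (u + u) = -95*u + 2*u = -93*u)
-42225 - t(l, 223) = -42225 - (-93)*223 = -42225 - 1*(-20739) = -42225 + 20739 = -21486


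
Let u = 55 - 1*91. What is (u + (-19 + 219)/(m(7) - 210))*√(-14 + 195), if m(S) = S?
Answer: -7508*√181/203 ≈ -497.59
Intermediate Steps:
u = -36 (u = 55 - 91 = -36)
(u + (-19 + 219)/(m(7) - 210))*√(-14 + 195) = (-36 + (-19 + 219)/(7 - 210))*√(-14 + 195) = (-36 + 200/(-203))*√181 = (-36 + 200*(-1/203))*√181 = (-36 - 200/203)*√181 = -7508*√181/203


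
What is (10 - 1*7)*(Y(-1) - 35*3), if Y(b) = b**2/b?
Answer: -318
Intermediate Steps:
Y(b) = b
(10 - 1*7)*(Y(-1) - 35*3) = (10 - 1*7)*(-1 - 35*3) = (10 - 7)*(-1 - 105) = 3*(-106) = -318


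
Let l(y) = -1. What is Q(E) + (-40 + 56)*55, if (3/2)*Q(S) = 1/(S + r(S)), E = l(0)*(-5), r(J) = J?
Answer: 13201/15 ≈ 880.07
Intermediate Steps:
E = 5 (E = -1*(-5) = 5)
Q(S) = 1/(3*S) (Q(S) = 2/(3*(S + S)) = 2/(3*((2*S))) = 2*(1/(2*S))/3 = 1/(3*S))
Q(E) + (-40 + 56)*55 = (⅓)/5 + (-40 + 56)*55 = (⅓)*(⅕) + 16*55 = 1/15 + 880 = 13201/15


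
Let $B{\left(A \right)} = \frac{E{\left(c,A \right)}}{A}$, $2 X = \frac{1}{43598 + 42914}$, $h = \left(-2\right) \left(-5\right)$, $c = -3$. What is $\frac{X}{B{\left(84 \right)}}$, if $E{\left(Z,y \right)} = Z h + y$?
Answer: $\frac{7}{778608} \approx 8.9904 \cdot 10^{-6}$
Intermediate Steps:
$h = 10$
$X = \frac{1}{173024}$ ($X = \frac{1}{2 \left(43598 + 42914\right)} = \frac{1}{2 \cdot 86512} = \frac{1}{2} \cdot \frac{1}{86512} = \frac{1}{173024} \approx 5.7795 \cdot 10^{-6}$)
$E{\left(Z,y \right)} = y + 10 Z$ ($E{\left(Z,y \right)} = Z 10 + y = 10 Z + y = y + 10 Z$)
$B{\left(A \right)} = \frac{-30 + A}{A}$ ($B{\left(A \right)} = \frac{A + 10 \left(-3\right)}{A} = \frac{A - 30}{A} = \frac{-30 + A}{A}$)
$\frac{X}{B{\left(84 \right)}} = \frac{1}{173024 \frac{-30 + 84}{84}} = \frac{1}{173024 \cdot \frac{1}{84} \cdot 54} = \frac{1}{173024 \cdot \frac{9}{14}} = \frac{1}{173024} \cdot \frac{14}{9} = \frac{7}{778608}$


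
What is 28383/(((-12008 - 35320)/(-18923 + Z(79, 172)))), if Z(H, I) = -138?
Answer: 180336121/15776 ≈ 11431.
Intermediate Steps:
28383/(((-12008 - 35320)/(-18923 + Z(79, 172)))) = 28383/(((-12008 - 35320)/(-18923 - 138))) = 28383/((-47328/(-19061))) = 28383/((-47328*(-1/19061))) = 28383/(47328/19061) = 28383*(19061/47328) = 180336121/15776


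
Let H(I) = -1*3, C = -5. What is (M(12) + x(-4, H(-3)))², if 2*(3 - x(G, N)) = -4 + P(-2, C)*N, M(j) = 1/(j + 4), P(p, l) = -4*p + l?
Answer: 23409/256 ≈ 91.441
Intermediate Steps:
H(I) = -3
P(p, l) = l - 4*p
M(j) = 1/(4 + j)
x(G, N) = 5 - 3*N/2 (x(G, N) = 3 - (-4 + (-5 - 4*(-2))*N)/2 = 3 - (-4 + (-5 + 8)*N)/2 = 3 - (-4 + 3*N)/2 = 3 + (2 - 3*N/2) = 5 - 3*N/2)
(M(12) + x(-4, H(-3)))² = (1/(4 + 12) + (5 - 3/2*(-3)))² = (1/16 + (5 + 9/2))² = (1/16 + 19/2)² = (153/16)² = 23409/256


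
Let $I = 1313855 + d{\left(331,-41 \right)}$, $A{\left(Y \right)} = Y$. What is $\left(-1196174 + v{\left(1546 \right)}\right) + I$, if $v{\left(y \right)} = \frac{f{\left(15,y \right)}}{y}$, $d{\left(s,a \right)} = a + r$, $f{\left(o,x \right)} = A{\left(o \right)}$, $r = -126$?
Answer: $\frac{181676659}{1546} \approx 1.1751 \cdot 10^{5}$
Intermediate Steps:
$f{\left(o,x \right)} = o$
$d{\left(s,a \right)} = -126 + a$ ($d{\left(s,a \right)} = a - 126 = -126 + a$)
$I = 1313688$ ($I = 1313855 - 167 = 1313688$)
$v{\left(y \right)} = \frac{15}{y}$
$\left(-1196174 + v{\left(1546 \right)}\right) + I = \left(-1196174 + \frac{15}{1546}\right) + 1313688 = - \frac{1849284989}{1546} + 1313688 = \frac{181676659}{1546}$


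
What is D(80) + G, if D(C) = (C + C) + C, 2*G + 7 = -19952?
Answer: -19479/2 ≈ -9739.5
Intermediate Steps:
G = -19959/2 (G = -7/2 + (½)*(-19952) = -7/2 - 9976 = -19959/2 ≈ -9979.5)
D(C) = 3*C (D(C) = 2*C + C = 3*C)
D(80) + G = 3*80 - 19959/2 = 240 - 19959/2 = -19479/2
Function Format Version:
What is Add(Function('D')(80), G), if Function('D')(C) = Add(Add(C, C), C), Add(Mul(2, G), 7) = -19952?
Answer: Rational(-19479, 2) ≈ -9739.5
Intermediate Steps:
G = Rational(-19959, 2) (G = Add(Rational(-7, 2), Mul(Rational(1, 2), -19952)) = Add(Rational(-7, 2), -9976) = Rational(-19959, 2) ≈ -9979.5)
Function('D')(C) = Mul(3, C) (Function('D')(C) = Add(Mul(2, C), C) = Mul(3, C))
Add(Function('D')(80), G) = Add(Mul(3, 80), Rational(-19959, 2)) = Add(240, Rational(-19959, 2)) = Rational(-19479, 2)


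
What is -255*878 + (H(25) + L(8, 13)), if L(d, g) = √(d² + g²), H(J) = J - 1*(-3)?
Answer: -223862 + √233 ≈ -2.2385e+5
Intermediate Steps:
H(J) = 3 + J (H(J) = J + 3 = 3 + J)
-255*878 + (H(25) + L(8, 13)) = -255*878 + ((3 + 25) + √(8² + 13²)) = -223890 + (28 + √(64 + 169)) = -223890 + (28 + √233) = -223862 + √233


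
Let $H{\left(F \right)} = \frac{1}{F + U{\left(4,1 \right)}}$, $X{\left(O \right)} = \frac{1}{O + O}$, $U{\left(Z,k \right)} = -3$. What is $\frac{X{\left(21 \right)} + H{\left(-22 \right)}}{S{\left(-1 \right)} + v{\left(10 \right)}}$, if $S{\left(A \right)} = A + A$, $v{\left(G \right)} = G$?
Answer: $- \frac{17}{8400} \approx -0.0020238$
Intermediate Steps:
$X{\left(O \right)} = \frac{1}{2 O}$
$S{\left(A \right)} = 2 A$
$H{\left(F \right)} = \frac{1}{-3 + F}$ ($H{\left(F \right)} = \frac{1}{F - 3} = \frac{1}{-3 + F}$)
$\frac{X{\left(21 \right)} + H{\left(-22 \right)}}{S{\left(-1 \right)} + v{\left(10 \right)}} = \frac{\frac{1}{2 \cdot 21} + \frac{1}{-3 - 22}}{2 \left(-1\right) + 10} = \frac{\frac{1}{2} \cdot \frac{1}{21} + \frac{1}{-25}}{-2 + 10} = \frac{\frac{1}{42} - \frac{1}{25}}{8} = \left(- \frac{17}{1050}\right) \frac{1}{8} = - \frac{17}{8400}$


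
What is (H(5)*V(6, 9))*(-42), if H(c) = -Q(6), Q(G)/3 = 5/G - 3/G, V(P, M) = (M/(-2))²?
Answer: 1701/2 ≈ 850.50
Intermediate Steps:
V(P, M) = M²/4 (V(P, M) = (M*(-½))² = (-M/2)² = M²/4)
Q(G) = 6/G (Q(G) = 3*(5/G - 3/G) = 3*(2/G) = 6/G)
H(c) = -1 (H(c) = -6/6 = -1*1 = -1)
(H(5)*V(6, 9))*(-42) = -9²/4*(-42) = -81/4*(-42) = 1701/2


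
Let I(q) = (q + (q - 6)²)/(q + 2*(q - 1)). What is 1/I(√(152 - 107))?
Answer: 147/124 + 221*√5/372 ≈ 2.5139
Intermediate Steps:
I(q) = (q + (-6 + q)²)/(-2 + 3*q) (I(q) = (q + (-6 + q)²)/(q + 2*(-1 + q)) = (q + (-6 + q)²)/(q + (-2 + 2*q)) = (q + (-6 + q)²)/(-2 + 3*q))
1/I(√(152 - 107)) = 1/((√(152 - 107) + (-6 + √(152 - 107))²)/(-2 + 3*√(152 - 107))) = 1/((√45 + (-6 + √45)²)/(-2 + 3*√45)) = 1/((3*√5 + (-6 + 3*√5)²)/(-2 + 3*(3*√5))) = 1/(((-6 + 3*√5)² + 3*√5)/(-2 + 9*√5)) = (-2 + 9*√5)/((-6 + 3*√5)² + 3*√5)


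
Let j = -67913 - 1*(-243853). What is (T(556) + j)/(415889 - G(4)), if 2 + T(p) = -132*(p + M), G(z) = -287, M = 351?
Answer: 28107/208088 ≈ 0.13507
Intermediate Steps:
T(p) = -46334 - 132*p (T(p) = -2 - 132*(p + 351) = -2 - 132*(351 + p) = -2 + (-46332 - 132*p) = -46334 - 132*p)
j = 175940 (j = -67913 + 243853 = 175940)
(T(556) + j)/(415889 - G(4)) = ((-46334 - 132*556) + 175940)/(415889 - 1*(-287)) = ((-46334 - 73392) + 175940)/(415889 + 287) = (-119726 + 175940)/416176 = 56214*(1/416176) = 28107/208088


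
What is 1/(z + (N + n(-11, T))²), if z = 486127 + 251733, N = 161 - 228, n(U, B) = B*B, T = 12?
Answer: 1/743789 ≈ 1.3445e-6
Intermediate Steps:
n(U, B) = B²
N = -67
z = 737860
1/(z + (N + n(-11, T))²) = 1/(737860 + (-67 + 12²)²) = 1/(737860 + (-67 + 144)²) = 1/(737860 + 77²) = 1/(737860 + 5929) = 1/743789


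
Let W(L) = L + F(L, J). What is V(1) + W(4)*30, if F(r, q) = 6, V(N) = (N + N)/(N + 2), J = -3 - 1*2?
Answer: 902/3 ≈ 300.67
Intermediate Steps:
J = -5 (J = -3 - 2 = -5)
V(N) = 2*N/(2 + N) (V(N) = (2*N)/(2 + N) = 2*N/(2 + N))
W(L) = 6 + L (W(L) = L + 6 = 6 + L)
V(1) + W(4)*30 = 2*1/(2 + 1) + (6 + 4)*30 = 2*1/3 + 10*30 = 2*1*(⅓) + 300 = ⅔ + 300 = 902/3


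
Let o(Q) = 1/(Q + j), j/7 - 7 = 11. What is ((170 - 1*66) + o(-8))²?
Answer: 150626529/13924 ≈ 10818.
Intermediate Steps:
j = 126 (j = 49 + 7*11 = 49 + 77 = 126)
o(Q) = 1/(126 + Q) (o(Q) = 1/(Q + 126) = 1/(126 + Q))
((170 - 1*66) + o(-8))² = ((170 - 1*66) + 1/(126 - 8))² = ((170 - 66) + 1/118)² = (104 + 1/118)² = (12273/118)² = 150626529/13924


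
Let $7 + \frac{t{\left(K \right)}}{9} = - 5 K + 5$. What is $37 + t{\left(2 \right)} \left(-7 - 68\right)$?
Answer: $8137$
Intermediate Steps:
$t{\left(K \right)} = -18 - 45 K$ ($t{\left(K \right)} = -63 + 9 \left(- 5 K + 5\right) = -63 + 9 \left(5 - 5 K\right) = -63 - \left(-45 + 45 K\right) = -18 - 45 K$)
$37 + t{\left(2 \right)} \left(-7 - 68\right) = 37 + \left(-18 - 90\right) \left(-7 - 68\right) = 37 - -8100 = 37 + 8100 = 8137$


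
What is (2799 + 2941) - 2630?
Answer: 3110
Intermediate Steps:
(2799 + 2941) - 2630 = 5740 - 2630 = 3110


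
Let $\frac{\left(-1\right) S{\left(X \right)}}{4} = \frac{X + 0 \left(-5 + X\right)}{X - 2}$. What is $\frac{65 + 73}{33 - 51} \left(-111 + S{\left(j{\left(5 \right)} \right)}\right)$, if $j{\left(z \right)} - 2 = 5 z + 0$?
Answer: $\frac{22103}{25} \approx 884.12$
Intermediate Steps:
$j{\left(z \right)} = 2 + 5 z$ ($j{\left(z \right)} = 2 + \left(5 z + 0\right) = 2 + 5 z$)
$S{\left(X \right)} = - \frac{4 X}{-2 + X}$ ($S{\left(X \right)} = - 4 \frac{X + 0 \left(-5 + X\right)}{X - 2} = - 4 \frac{X + 0}{-2 + X} = - 4 \frac{X}{-2 + X} = - \frac{4 X}{-2 + X}$)
$\frac{65 + 73}{33 - 51} \left(-111 + S{\left(j{\left(5 \right)} \right)}\right) = \frac{65 + 73}{33 - 51} \left(-111 - \frac{4 \left(2 + 5 \cdot 5\right)}{-2 + \left(2 + 5 \cdot 5\right)}\right) = \frac{138}{-18} \left(-111 - \frac{4 \left(2 + 25\right)}{-2 + \left(2 + 25\right)}\right) = 138 \left(- \frac{1}{18}\right) \left(-111 - \frac{108}{-2 + 27}\right) = - \frac{23 \left(-111 - \frac{108}{25}\right)}{3} = \left(- \frac{23}{3}\right) \left(- \frac{2883}{25}\right) = \frac{22103}{25}$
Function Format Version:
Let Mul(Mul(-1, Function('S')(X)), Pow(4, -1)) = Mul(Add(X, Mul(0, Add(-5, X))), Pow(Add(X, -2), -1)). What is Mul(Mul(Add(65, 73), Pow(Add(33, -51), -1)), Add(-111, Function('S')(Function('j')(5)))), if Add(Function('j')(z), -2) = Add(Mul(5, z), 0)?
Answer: Rational(22103, 25) ≈ 884.12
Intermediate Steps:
Function('j')(z) = Add(2, Mul(5, z)) (Function('j')(z) = Add(2, Add(Mul(5, z), 0)) = Add(2, Mul(5, z)))
Function('S')(X) = Mul(-4, X, Pow(Add(-2, X), -1)) (Function('S')(X) = Mul(-4, Mul(Add(X, Mul(0, Add(-5, X))), Pow(Add(X, -2), -1))) = Mul(-4, Mul(Add(X, 0), Pow(Add(-2, X), -1))) = Mul(-4, Mul(X, Pow(Add(-2, X), -1))) = Mul(-4, X, Pow(Add(-2, X), -1)))
Mul(Mul(Add(65, 73), Pow(Add(33, -51), -1)), Add(-111, Function('S')(Function('j')(5)))) = Mul(Mul(Add(65, 73), Pow(Add(33, -51), -1)), Add(-111, Mul(-4, Add(2, Mul(5, 5)), Pow(Add(-2, Add(2, Mul(5, 5))), -1)))) = Mul(Mul(138, Pow(-18, -1)), Add(-111, Mul(-4, Add(2, 25), Pow(Add(-2, Add(2, 25)), -1)))) = Mul(Mul(138, Rational(-1, 18)), Add(-111, Mul(-4, 27, Pow(Add(-2, 27), -1)))) = Mul(Rational(-23, 3), Add(-111, Mul(-4, 27, Pow(25, -1)))) = Mul(Rational(-23, 3), Add(-111, Mul(-4, 27, Rational(1, 25)))) = Mul(Rational(-23, 3), Add(-111, Rational(-108, 25))) = Mul(Rational(-23, 3), Rational(-2883, 25)) = Rational(22103, 25)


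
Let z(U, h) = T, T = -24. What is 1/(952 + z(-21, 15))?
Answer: 1/928 ≈ 0.0010776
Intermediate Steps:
z(U, h) = -24
1/(952 + z(-21, 15)) = 1/(952 - 24) = 1/928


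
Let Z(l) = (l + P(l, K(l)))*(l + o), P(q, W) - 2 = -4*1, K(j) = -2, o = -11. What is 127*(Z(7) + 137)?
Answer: 14859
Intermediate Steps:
P(q, W) = -2 (P(q, W) = 2 - 4*1 = 2 - 4 = -2)
Z(l) = (-11 + l)*(-2 + l) (Z(l) = (l - 2)*(l - 11) = (-2 + l)*(-11 + l) = (-11 + l)*(-2 + l))
127*(Z(7) + 137) = 127*((22 + 7² - 13*7) + 137) = 127*((22 + 49 - 91) + 137) = 127*(-20 + 137) = 127*117 = 14859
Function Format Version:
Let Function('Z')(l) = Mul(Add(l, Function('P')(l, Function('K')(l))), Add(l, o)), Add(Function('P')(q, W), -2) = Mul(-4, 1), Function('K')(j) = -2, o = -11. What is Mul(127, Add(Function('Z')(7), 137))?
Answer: 14859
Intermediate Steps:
Function('P')(q, W) = -2 (Function('P')(q, W) = Add(2, Mul(-4, 1)) = Add(2, -4) = -2)
Function('Z')(l) = Mul(Add(-11, l), Add(-2, l)) (Function('Z')(l) = Mul(Add(l, -2), Add(l, -11)) = Mul(Add(-2, l), Add(-11, l)) = Mul(Add(-11, l), Add(-2, l)))
Mul(127, Add(Function('Z')(7), 137)) = Mul(127, Add(Add(22, Pow(7, 2), Mul(-13, 7)), 137)) = Mul(127, Add(Add(22, 49, -91), 137)) = Mul(127, Add(-20, 137)) = Mul(127, 117) = 14859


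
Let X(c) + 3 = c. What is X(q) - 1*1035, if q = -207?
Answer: -1245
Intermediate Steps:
X(c) = -3 + c
X(q) - 1*1035 = (-3 - 207) - 1*1035 = -210 - 1035 = -1245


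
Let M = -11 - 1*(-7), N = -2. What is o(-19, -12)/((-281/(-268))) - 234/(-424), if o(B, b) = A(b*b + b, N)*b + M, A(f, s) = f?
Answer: -90190931/59572 ≈ -1514.0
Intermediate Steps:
M = -4 (M = -11 + 7 = -4)
o(B, b) = -4 + b*(b + b²) (o(B, b) = (b*b + b)*b - 4 = (b² + b)*b - 4 = (b + b²)*b - 4 = b*(b + b²) - 4 = -4 + b*(b + b²))
o(-19, -12)/((-281/(-268))) - 234/(-424) = (-4 + (-12)²*(1 - 12))/((-281/(-268))) - 234/(-424) = (-4 + 144*(-11))/((-281*(-1/268))) - 234*(-1/424) = (-4 - 1584)/(281/268) + 117/212 = -1588*268/281 + 117/212 = -425584/281 + 117/212 = -90190931/59572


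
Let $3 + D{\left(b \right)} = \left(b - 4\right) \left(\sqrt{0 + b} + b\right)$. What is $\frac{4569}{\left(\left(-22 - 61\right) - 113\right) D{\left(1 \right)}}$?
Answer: $\frac{1523}{588} \approx 2.5901$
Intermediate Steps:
$D{\left(b \right)} = -3 + \left(-4 + b\right) \left(b + \sqrt{b}\right)$ ($D{\left(b \right)} = -3 + \left(b - 4\right) \left(\sqrt{0 + b} + b\right) = -3 + \left(-4 + b\right) \left(\sqrt{b} + b\right) = -3 + \left(-4 + b\right) \left(b + \sqrt{b}\right)$)
$\frac{4569}{\left(\left(-22 - 61\right) - 113\right) D{\left(1 \right)}} = \frac{4569}{\left(\left(-22 - 61\right) - 113\right) \left(-3 + 1^{2} + 1^{\frac{3}{2}} - 4 - 4 \sqrt{1}\right)} = \frac{4569}{\left(-83 - 113\right) \left(-3 + 1 + 1 - 4 - 4\right)} = \frac{4569}{\left(-196\right) \left(-3 + 1 + 1 - 4 - 4\right)} = \frac{4569}{\left(-196\right) \left(-9\right)} = \frac{4569}{1764} = 4569 \cdot \frac{1}{1764} = \frac{1523}{588}$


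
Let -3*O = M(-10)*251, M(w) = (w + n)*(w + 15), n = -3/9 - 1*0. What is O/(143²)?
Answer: 38905/184041 ≈ 0.21139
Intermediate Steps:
n = -⅓ (n = -3*⅑ + 0 = -⅓ + 0 = -⅓ ≈ -0.33333)
M(w) = (15 + w)*(-⅓ + w) (M(w) = (w - ⅓)*(w + 15) = (-⅓ + w)*(15 + w) = (15 + w)*(-⅓ + w))
O = 38905/9 (O = -(-5 + (-10)² + (44/3)*(-10))*251/3 = -(-5 + 100 - 440/3)*251/3 = -(-155)*251/9 = -⅓*(-38905/3) = 38905/9 ≈ 4322.8)
O/(143²) = 38905/(9*(143²)) = (38905/9)/20449 = (38905/9)*(1/20449) = 38905/184041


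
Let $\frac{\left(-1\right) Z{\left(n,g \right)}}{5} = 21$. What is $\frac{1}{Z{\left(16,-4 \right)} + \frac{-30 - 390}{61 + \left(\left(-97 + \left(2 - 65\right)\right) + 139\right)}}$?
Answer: $- \frac{2}{231} \approx -0.008658$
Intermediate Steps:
$Z{\left(n,g \right)} = -105$ ($Z{\left(n,g \right)} = \left(-5\right) 21 = -105$)
$\frac{1}{Z{\left(16,-4 \right)} + \frac{-30 - 390}{61 + \left(\left(-97 + \left(2 - 65\right)\right) + 139\right)}} = \frac{1}{-105 + \frac{-30 - 390}{61 + \left(\left(-97 + \left(2 - 65\right)\right) + 139\right)}} = \frac{1}{-105 - \frac{420}{61 + \left(\left(-97 - 63\right) + 139\right)}} = \frac{1}{-105 - \frac{420}{61 + \left(-160 + 139\right)}} = \frac{1}{-105 - \frac{420}{61 - 21}} = \frac{1}{-105 - \frac{420}{40}} = \frac{1}{-105 - \frac{21}{2}} = \frac{1}{- \frac{231}{2}} = - \frac{2}{231}$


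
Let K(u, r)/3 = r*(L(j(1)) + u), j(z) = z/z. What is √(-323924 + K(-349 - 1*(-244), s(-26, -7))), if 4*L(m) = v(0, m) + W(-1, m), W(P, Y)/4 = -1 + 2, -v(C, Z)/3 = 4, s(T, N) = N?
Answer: I*√321677 ≈ 567.17*I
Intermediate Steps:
j(z) = 1
v(C, Z) = -12 (v(C, Z) = -3*4 = -12)
W(P, Y) = 4 (W(P, Y) = 4*(-1 + 2) = 4*1 = 4)
L(m) = -2 (L(m) = (-12 + 4)/4 = (¼)*(-8) = -2)
K(u, r) = 3*r*(-2 + u) (K(u, r) = 3*(r*(-2 + u)) = 3*r*(-2 + u))
√(-323924 + K(-349 - 1*(-244), s(-26, -7))) = √(-323924 + 3*(-7)*(-2 + (-349 - 1*(-244)))) = √(-323924 + 3*(-7)*(-2 + (-349 + 244))) = √(-323924 + 3*(-7)*(-2 - 105)) = √(-323924 + 3*(-7)*(-107)) = √(-323924 + 2247) = √(-321677) = I*√321677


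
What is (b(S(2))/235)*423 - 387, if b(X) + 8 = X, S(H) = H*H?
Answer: -1971/5 ≈ -394.20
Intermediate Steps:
S(H) = H**2
b(X) = -8 + X
(b(S(2))/235)*423 - 387 = ((-8 + 2**2)/235)*423 - 387 = ((-8 + 4)*(1/235))*423 - 387 = -4*1/235*423 - 387 = -4/235*423 - 387 = -36/5 - 387 = -1971/5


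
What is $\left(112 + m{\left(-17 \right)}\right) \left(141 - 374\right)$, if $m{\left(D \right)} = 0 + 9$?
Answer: $-28193$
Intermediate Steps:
$m{\left(D \right)} = 9$
$\left(112 + m{\left(-17 \right)}\right) \left(141 - 374\right) = \left(112 + 9\right) \left(141 - 374\right) = 121 \left(-233\right) = -28193$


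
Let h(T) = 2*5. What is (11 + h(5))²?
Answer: 441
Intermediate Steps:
h(T) = 10
(11 + h(5))² = (11 + 10)² = 21² = 441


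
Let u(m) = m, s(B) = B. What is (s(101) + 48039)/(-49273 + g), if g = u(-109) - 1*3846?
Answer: -12035/13307 ≈ -0.90441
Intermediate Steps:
g = -3955 (g = -109 - 1*3846 = -109 - 3846 = -3955)
(s(101) + 48039)/(-49273 + g) = (101 + 48039)/(-49273 - 3955) = 48140/(-53228) = 48140*(-1/53228) = -12035/13307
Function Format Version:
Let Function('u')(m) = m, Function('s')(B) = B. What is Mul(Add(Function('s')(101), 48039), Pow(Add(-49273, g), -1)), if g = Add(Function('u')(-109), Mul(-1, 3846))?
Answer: Rational(-12035, 13307) ≈ -0.90441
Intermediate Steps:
g = -3955 (g = Add(-109, Mul(-1, 3846)) = Add(-109, -3846) = -3955)
Mul(Add(Function('s')(101), 48039), Pow(Add(-49273, g), -1)) = Mul(Add(101, 48039), Pow(Add(-49273, -3955), -1)) = Mul(48140, Pow(-53228, -1)) = Mul(48140, Rational(-1, 53228)) = Rational(-12035, 13307)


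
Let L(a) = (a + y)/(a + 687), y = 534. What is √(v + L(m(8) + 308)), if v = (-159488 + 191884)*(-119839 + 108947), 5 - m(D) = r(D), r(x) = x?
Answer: 3*I*√2411347904990/248 ≈ 18785.0*I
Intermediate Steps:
m(D) = 5 - D
L(a) = (534 + a)/(687 + a) (L(a) = (a + 534)/(a + 687) = (534 + a)/(687 + a))
v = -352857232 (v = 32396*(-10892) = -352857232)
√(v + L(m(8) + 308)) = √(-352857232 + (534 + ((5 - 1*8) + 308))/(687 + ((5 - 1*8) + 308))) = √(-352857232 + (534 + ((5 - 8) + 308))/(687 + ((5 - 8) + 308))) = √(-352857232 + (534 + (-3 + 308))/(687 + (-3 + 308))) = √(-352857232 + (534 + 305)/(687 + 305)) = √(-352857232 + 839/992) = √(-350034373305/992) = 3*I*√2411347904990/248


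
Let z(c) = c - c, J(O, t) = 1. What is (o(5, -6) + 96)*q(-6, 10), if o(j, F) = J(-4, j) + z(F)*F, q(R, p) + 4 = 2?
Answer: -194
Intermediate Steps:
q(R, p) = -2 (q(R, p) = -4 + 2 = -2)
z(c) = 0
o(j, F) = 1 (o(j, F) = 1 + 0*F = 1 + 0 = 1)
(o(5, -6) + 96)*q(-6, 10) = (1 + 96)*(-2) = 97*(-2) = -194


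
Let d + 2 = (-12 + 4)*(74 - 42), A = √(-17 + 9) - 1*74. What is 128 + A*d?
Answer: 19220 - 516*I*√2 ≈ 19220.0 - 729.73*I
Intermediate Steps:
A = -74 + 2*I*√2 (A = √(-8) - 74 = 2*I*√2 - 74 = -74 + 2*I*√2 ≈ -74.0 + 2.8284*I)
d = -258 (d = -2 + (-12 + 4)*(74 - 42) = -2 - 8*32 = -2 - 256 = -258)
128 + A*d = 128 + (-74 + 2*I*√2)*(-258) = 128 + (19092 - 516*I*√2) = 19220 - 516*I*√2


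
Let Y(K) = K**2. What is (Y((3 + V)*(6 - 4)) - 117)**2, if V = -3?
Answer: 13689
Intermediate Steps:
(Y((3 + V)*(6 - 4)) - 117)**2 = (((3 - 3)*(6 - 4))**2 - 117)**2 = ((0*2)**2 - 117)**2 = (0**2 - 117)**2 = (0 - 117)**2 = (-117)**2 = 13689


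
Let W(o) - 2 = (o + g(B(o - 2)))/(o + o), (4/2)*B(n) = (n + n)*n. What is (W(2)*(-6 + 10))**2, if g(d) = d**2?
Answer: 100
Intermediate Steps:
B(n) = n**2 (B(n) = ((n + n)*n)/2 = ((2*n)*n)/2 = (2*n**2)/2 = n**2)
W(o) = 2 + (o + (-2 + o)**4)/(2*o) (W(o) = 2 + (o + ((o - 2)**2)**2)/(o + o) = 2 + (o + ((-2 + o)**2)**2)/((2*o)) = 2 + (o + (-2 + o)**4)*(1/(2*o)) = 2 + (o + (-2 + o)**4)/(2*o))
(W(2)*(-6 + 10))**2 = (((1/2)*((-2 + 2)**4 + 5*2)/2)*(-6 + 10))**2 = (((1/2)*(1/2)*(0**4 + 10))*4)**2 = (((1/2)*(1/2)*(0 + 10))*4)**2 = (((1/2)*(1/2)*10)*4)**2 = ((5/2)*4)**2 = 10**2 = 100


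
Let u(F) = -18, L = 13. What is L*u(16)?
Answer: -234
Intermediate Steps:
L*u(16) = 13*(-18) = -234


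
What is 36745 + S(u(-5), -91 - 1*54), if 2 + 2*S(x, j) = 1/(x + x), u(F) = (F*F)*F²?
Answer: 91860001/2500 ≈ 36744.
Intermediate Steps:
u(F) = F⁴ (u(F) = F²*F² = F⁴)
S(x, j) = -1 + 1/(4*x) (S(x, j) = -1 + 1/(2*(x + x)) = -1 + 1/(2*((2*x))) = -1 + (1/(2*x))/2 = -1 + 1/(4*x))
36745 + S(u(-5), -91 - 1*54) = 36745 + (¼ - 1*(-5)⁴)/((-5)⁴) = 36745 + (¼ - 1*625)/625 = 36745 + (¼ - 625)/625 = 36745 + (1/625)*(-2499/4) = 36745 - 2499/2500 = 91860001/2500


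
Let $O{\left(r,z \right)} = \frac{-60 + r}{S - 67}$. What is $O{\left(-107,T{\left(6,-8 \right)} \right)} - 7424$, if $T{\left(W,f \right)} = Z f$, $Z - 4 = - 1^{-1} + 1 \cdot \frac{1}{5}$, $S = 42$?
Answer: $- \frac{185433}{25} \approx -7417.3$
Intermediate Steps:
$Z = \frac{16}{5}$ ($Z = 4 + \left(- 1^{-1} + 1 \cdot \frac{1}{5}\right) = 4 + \left(\left(-1\right) 1 + 1 \cdot \frac{1}{5}\right) = 4 + \left(-1 + \frac{1}{5}\right) = 4 - \frac{4}{5} = \frac{16}{5} \approx 3.2$)
$T{\left(W,f \right)} = \frac{16 f}{5}$
$O{\left(r,z \right)} = \frac{12}{5} - \frac{r}{25}$ ($O{\left(r,z \right)} = \frac{-60 + r}{42 - 67} = \frac{-60 + r}{-25} = \left(-60 + r\right) \left(- \frac{1}{25}\right) = \frac{12}{5} - \frac{r}{25}$)
$O{\left(-107,T{\left(6,-8 \right)} \right)} - 7424 = \left(\frac{12}{5} - - \frac{107}{25}\right) - 7424 = \left(\frac{12}{5} + \frac{107}{25}\right) - 7424 = \frac{167}{25} - 7424 = - \frac{185433}{25}$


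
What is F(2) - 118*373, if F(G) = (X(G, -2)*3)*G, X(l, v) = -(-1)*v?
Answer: -44026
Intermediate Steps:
X(l, v) = v
F(G) = -6*G (F(G) = (-2*3)*G = -6*G)
F(2) - 118*373 = -6*2 - 118*373 = -12 - 44014 = -44026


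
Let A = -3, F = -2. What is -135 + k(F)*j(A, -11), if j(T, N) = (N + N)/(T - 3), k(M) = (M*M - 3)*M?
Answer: -427/3 ≈ -142.33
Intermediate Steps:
k(M) = M*(-3 + M²) (k(M) = (M² - 3)*M = (-3 + M²)*M = M*(-3 + M²))
j(T, N) = 2*N/(-3 + T) (j(T, N) = (2*N)/(-3 + T) = 2*N/(-3 + T))
-135 + k(F)*j(A, -11) = -135 + (-2*(-3 + (-2)²))*(2*(-11)/(-3 - 3)) = -135 + (-2*(-3 + 4))*(2*(-11)/(-6)) = -135 + (-2*1)*(2*(-11)*(-⅙)) = -135 - 2*11/3 = -135 - 22/3 = -427/3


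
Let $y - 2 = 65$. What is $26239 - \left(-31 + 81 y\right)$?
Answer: $20843$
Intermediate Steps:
$y = 67$ ($y = 2 + 65 = 67$)
$26239 - \left(-31 + 81 y\right) = 26239 + \left(\left(-81\right) 67 + 31\right) = 26239 + \left(-5427 + 31\right) = 26239 - 5396 = 20843$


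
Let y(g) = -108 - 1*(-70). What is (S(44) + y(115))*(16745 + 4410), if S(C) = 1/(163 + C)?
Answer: -166384075/207 ≈ -8.0379e+5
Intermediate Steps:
y(g) = -38 (y(g) = -108 + 70 = -38)
(S(44) + y(115))*(16745 + 4410) = (1/(163 + 44) - 38)*(16745 + 4410) = (1/207 - 38)*21155 = -7865/207*21155 = -166384075/207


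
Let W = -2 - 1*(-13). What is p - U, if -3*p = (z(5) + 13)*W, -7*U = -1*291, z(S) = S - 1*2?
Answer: -2105/21 ≈ -100.24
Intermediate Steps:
W = 11 (W = -2 + 13 = 11)
z(S) = -2 + S (z(S) = S - 2 = -2 + S)
U = 291/7 (U = -(-1)*291/7 = -1/7*(-291) = 291/7 ≈ 41.571)
p = -176/3 (p = -((-2 + 5) + 13)*11/3 = -(3 + 13)*11/3 = -16*11/3 = -1/3*176 = -176/3 ≈ -58.667)
p - U = -176/3 - 1*291/7 = -176/3 - 291/7 = -2105/21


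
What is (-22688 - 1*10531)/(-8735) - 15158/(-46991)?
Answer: 1693399159/410466385 ≈ 4.1255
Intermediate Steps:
(-22688 - 1*10531)/(-8735) - 15158/(-46991) = (-22688 - 10531)*(-1/8735) - 15158*(-1/46991) = -33219*(-1/8735) + 15158/46991 = 33219/8735 + 15158/46991 = 1693399159/410466385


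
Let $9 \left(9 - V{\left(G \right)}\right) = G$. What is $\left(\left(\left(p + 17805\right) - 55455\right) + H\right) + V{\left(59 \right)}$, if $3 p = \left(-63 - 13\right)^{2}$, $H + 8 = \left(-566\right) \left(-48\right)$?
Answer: $- \frac{77060}{9} \approx -8562.2$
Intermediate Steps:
$V{\left(G \right)} = 9 - \frac{G}{9}$
$H = 27160$ ($H = -8 - -27168 = -8 + 27168 = 27160$)
$p = \frac{5776}{3}$ ($p = \frac{\left(-63 - 13\right)^{2}}{3} = \frac{\left(-76\right)^{2}}{3} = \frac{1}{3} \cdot 5776 = \frac{5776}{3} \approx 1925.3$)
$\left(\left(\left(p + 17805\right) - 55455\right) + H\right) + V{\left(59 \right)} = \left(\left(\left(\frac{5776}{3} + 17805\right) - 55455\right) + 27160\right) + \left(9 - \frac{59}{9}\right) = \left(\left(\frac{59191}{3} - 55455\right) + 27160\right) + \left(9 - \frac{59}{9}\right) = \left(- \frac{107174}{3} + 27160\right) + \frac{22}{9} = - \frac{25694}{3} + \frac{22}{9} = - \frac{77060}{9}$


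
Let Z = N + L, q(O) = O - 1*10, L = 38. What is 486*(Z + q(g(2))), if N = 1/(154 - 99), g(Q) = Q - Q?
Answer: 748926/55 ≈ 13617.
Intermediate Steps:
g(Q) = 0
N = 1/55 ≈ 0.018182
q(O) = -10 + O (q(O) = O - 10 = -10 + O)
Z = 2091/55 (Z = 1/55 + 38 = 2091/55 ≈ 38.018)
486*(Z + q(g(2))) = 486*(2091/55 + (-10 + 0)) = 486*(2091/55 - 10) = 486*(1541/55) = 748926/55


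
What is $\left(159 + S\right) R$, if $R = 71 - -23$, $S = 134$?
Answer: $27542$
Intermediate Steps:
$R = 94$ ($R = 71 + 23 = 94$)
$\left(159 + S\right) R = \left(159 + 134\right) 94 = 293 \cdot 94 = 27542$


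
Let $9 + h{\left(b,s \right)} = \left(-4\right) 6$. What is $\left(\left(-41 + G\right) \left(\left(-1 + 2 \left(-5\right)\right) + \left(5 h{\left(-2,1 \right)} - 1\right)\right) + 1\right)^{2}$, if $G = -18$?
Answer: $109077136$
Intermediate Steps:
$h{\left(b,s \right)} = -33$ ($h{\left(b,s \right)} = -9 - 24 = -33$)
$\left(\left(-41 + G\right) \left(\left(-1 + 2 \left(-5\right)\right) + \left(5 h{\left(-2,1 \right)} - 1\right)\right) + 1\right)^{2} = \left(\left(-41 - 18\right) \left(\left(-1 + 2 \left(-5\right)\right) + \left(5 \left(-33\right) - 1\right)\right) + 1\right)^{2} = \left(- 59 \left(\left(-1 - 10\right) - 166\right) + 1\right)^{2} = \left(- 59 \left(-11 - 166\right) + 1\right)^{2} = \left(\left(-59\right) \left(-177\right) + 1\right)^{2} = \left(10443 + 1\right)^{2} = 10444^{2} = 109077136$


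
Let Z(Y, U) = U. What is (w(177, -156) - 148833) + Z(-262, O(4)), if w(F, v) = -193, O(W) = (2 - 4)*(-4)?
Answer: -149018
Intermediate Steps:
O(W) = 8 (O(W) = -2*(-4) = 8)
(w(177, -156) - 148833) + Z(-262, O(4)) = (-193 - 148833) + 8 = -149026 + 8 = -149018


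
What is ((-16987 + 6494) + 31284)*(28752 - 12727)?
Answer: 333175775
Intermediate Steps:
((-16987 + 6494) + 31284)*(28752 - 12727) = (-10493 + 31284)*16025 = 20791*16025 = 333175775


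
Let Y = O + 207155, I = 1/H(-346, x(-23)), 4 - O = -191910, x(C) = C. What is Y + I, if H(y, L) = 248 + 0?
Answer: 98969113/248 ≈ 3.9907e+5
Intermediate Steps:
H(y, L) = 248
O = 191914 (O = 4 - 1*(-191910) = 4 + 191910 = 191914)
I = 1/248 ≈ 0.0040323
Y = 399069 (Y = 191914 + 207155 = 399069)
Y + I = 399069 + 1/248 = 98969113/248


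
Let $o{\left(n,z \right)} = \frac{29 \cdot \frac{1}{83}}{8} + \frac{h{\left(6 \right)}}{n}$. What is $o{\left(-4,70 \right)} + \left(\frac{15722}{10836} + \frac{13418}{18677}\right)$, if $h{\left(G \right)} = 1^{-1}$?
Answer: $\frac{9421218733}{4799391336} \approx 1.963$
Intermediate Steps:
$h{\left(G \right)} = 1$
$o{\left(n,z \right)} = \frac{29}{664} + \frac{1}{n}$ ($o{\left(n,z \right)} = \frac{29 \cdot \frac{1}{83}}{8} + 1 \frac{1}{n} = 29 \cdot \frac{1}{83} \cdot \frac{1}{8} + \frac{1}{n} = \frac{29}{83} \cdot \frac{1}{8} + \frac{1}{n} = \frac{29}{664} + \frac{1}{n}$)
$o{\left(-4,70 \right)} + \left(\frac{15722}{10836} + \frac{13418}{18677}\right) = \left(\frac{29}{664} + \frac{1}{-4}\right) + \left(\frac{15722}{10836} + \frac{13418}{18677}\right) = \left(\frac{29}{664} - \frac{1}{4}\right) + \left(15722 \cdot \frac{1}{10836} + 13418 \cdot \frac{1}{18677}\right) = - \frac{137}{664} + \left(\frac{1123}{774} + \frac{13418}{18677}\right) = - \frac{137}{664} + \frac{31359803}{14455998} = \frac{9421218733}{4799391336}$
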